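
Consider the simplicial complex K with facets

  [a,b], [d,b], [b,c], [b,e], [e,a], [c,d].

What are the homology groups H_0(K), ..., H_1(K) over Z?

Fix the vertex order a < b < c < d < e and write every simplex with vertices in increasing order. Then dim K = 1 and the simplices of K are:

  0-simplices (5): a, b, c, d, e
  1-simplices (6): ab, ae, bc, bd, be, cd

so the chain groups are C_0 ≅ Z^5, C_1 ≅ Z^6.

Boundary ∂_1: C_1 → C_0 sends each edge [p,q] (with p < q) to q − p. For instance
  ∂bd = d − b.
This gives a 5×6 integer matrix of rank 4; reducing to Smith normal form yields diagonal entries (1,1,1,1).

Computing H_k = (kernel of ∂_k) / (image of ∂_{k+1}):

  H_0: rank C_0 − rank ∂_1 = 5 − 4 = 1, and the invariant factors of ∂_1 are all 1, so H_0 ≅ Z.
  H_1: rank ker ∂_1 − rank ∂_2 = (6 − 4) − 0 = 2, and there is no ∂_2, so H_1 ≅ Z^2.

(K is a triangulation of a wedge of 2 circles.)

H_0 = Z,  H_1 = Z^2.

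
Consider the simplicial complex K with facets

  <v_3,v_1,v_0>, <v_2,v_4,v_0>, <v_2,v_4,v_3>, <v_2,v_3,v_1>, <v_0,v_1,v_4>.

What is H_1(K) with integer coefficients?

H_1 = Z.

Fix the vertex order v_0 < v_1 < v_2 < v_3 < v_4 and write every simplex with vertices in increasing order. Then dim K = 2 and the simplices of K are:

  0-simplices (5): [v_0], [v_1], [v_2], [v_3], [v_4]
  1-simplices (10): [v_0,v_1], [v_0,v_2], [v_0,v_3], [v_0,v_4], [v_1,v_2], [v_1,v_3], [v_1,v_4], [v_2,v_3], [v_2,v_4], [v_3,v_4]
  2-simplices (5): [v_0,v_1,v_3], [v_0,v_1,v_4], [v_0,v_2,v_4], [v_1,v_2,v_3], [v_2,v_3,v_4]

giving chain groups C_0 ≅ Z^5, C_1 ≅ Z^10, C_2 ≅ Z^5.

∂_1: C_1 → C_0 sends each edge [p,q] (with p < q) to q − p. For instance
  ∂[v_3,v_4] = [v_4] − [v_3].
The resulting 5×10 matrix has rank 4, and its Smith normal form has invariant factors (1,1,1,1).

The boundary map ∂_2: C_2 → C_1 maps a triangle to the signed sum of its edges. For instance
  ∂[v_0,v_1,v_3] = [v_1,v_3] − [v_0,v_3] + [v_0,v_1],
  ∂[v_2,v_3,v_4] = [v_3,v_4] − [v_2,v_4] + [v_2,v_3].
The resulting 10×5 matrix has rank 5, and its Smith normal form has invariant factors (1,1,1,1,1).

From H_k ≅ ker(∂_k) / im(∂_{k+1}) we obtain:

  H_1: rank ker ∂_1 − rank ∂_2 = (10 − 4) − 5 = 1, and the invariant factors of ∂_2 are all 1, so H_1 ≅ Z.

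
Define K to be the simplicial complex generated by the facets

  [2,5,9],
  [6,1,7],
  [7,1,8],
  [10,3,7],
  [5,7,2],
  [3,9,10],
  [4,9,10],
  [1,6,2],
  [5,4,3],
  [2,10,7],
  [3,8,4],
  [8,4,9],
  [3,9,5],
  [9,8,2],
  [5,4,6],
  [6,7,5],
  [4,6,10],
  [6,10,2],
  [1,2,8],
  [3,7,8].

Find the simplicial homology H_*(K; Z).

K has 10 vertices, 30 edges, 20 triangles.
rank ∂_0 = 0, rank ∂_1 = 9 ⇒ b_0 = 10 − 0 − 9 = 1; all invariant factors of ∂_1 are 1 so no torsion. So H_0 = Z.
rank ∂_1 = 9, rank ∂_2 = 20 ⇒ b_1 = 30 − 9 − 20 = 1; ∂_2 has invariant factor(s) [2] giving torsion. So H_1 = Z ⊕ Z_2.
rank ∂_2 = 20, rank ∂_3 = 0 ⇒ b_2 = 20 − 20 − 0 = 0. So H_2 = 0.

H_0 = Z,  H_1 = Z ⊕ Z_2,  H_2 = 0.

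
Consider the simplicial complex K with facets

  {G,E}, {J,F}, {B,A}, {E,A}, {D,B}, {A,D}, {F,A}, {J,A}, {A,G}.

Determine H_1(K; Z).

Order the vertices as A < B < D < E < F < G < J. Listing each simplex with vertices in this order, K has dimension 1 with simplices:

  0-simplices (7): A, B, D, E, F, G, J
  1-simplices (9): AB, AD, AE, AF, AG, AJ, BD, EG, FJ

giving chain groups C_0 ≅ Z^7, C_1 ≅ Z^9.

∂_1: C_1 → C_0 maps an edge to its endpoints' difference, ∂[p,q] = q − p. For instance
  ∂AE = E − A.
This gives a 7×9 integer matrix of rank 6; reducing to Smith normal form yields diagonal entries (1,1,1,1,1,1).

Now H_k = ker ∂_k / im ∂_{k+1}, so:

  H_1: rank ker ∂_1 − rank ∂_2 = (9 − 6) − 0 = 3, and there is no ∂_2, so H_1 ≅ Z^3.

H_1 = Z^3.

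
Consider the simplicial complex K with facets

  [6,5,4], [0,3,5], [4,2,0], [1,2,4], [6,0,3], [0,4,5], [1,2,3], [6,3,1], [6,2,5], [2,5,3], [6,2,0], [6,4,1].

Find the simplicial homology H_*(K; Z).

H_0 = Z,  H_1 = Z/2,  H_2 = 0.

K has 7 vertices, 18 edges, 12 triangles.
rank ∂_0 = 0, rank ∂_1 = 6 ⇒ b_0 = 7 − 0 − 6 = 1; all invariant factors of ∂_1 are 1 so no torsion. So H_0 = Z.
rank ∂_1 = 6, rank ∂_2 = 12 ⇒ b_1 = 18 − 6 − 12 = 0; ∂_2 has invariant factor(s) [2] giving torsion. So H_1 = Z/2.
rank ∂_2 = 12, rank ∂_3 = 0 ⇒ b_2 = 12 − 12 − 0 = 0. So H_2 = 0.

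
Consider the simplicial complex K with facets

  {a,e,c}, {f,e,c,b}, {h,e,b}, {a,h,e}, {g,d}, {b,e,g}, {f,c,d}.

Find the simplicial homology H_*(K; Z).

H_0 ≅ Z,  H_1 ≅ Z,  H_2 = 0,  H_3 = 0.

We work with the vertex ordering a < b < c < d < e < f < g < h. The simplices of K, each written with vertices in increasing order, are:

  0-simplices (8): a, b, c, d, e, f, g, h
  1-simplices (16): ac, ae, ah, bc, be, bf, bg, bh, cd, ce, cf, df, dg, ef, eg, eh
  2-simplices (9): ace, aeh, bce, bcf, bef, beg, beh, cdf, cef
  3-simplices (1): bcef

giving chain groups C_0 ≅ Z^8, C_1 ≅ Z^16, C_2 ≅ Z^9, C_3 ≅ Z^1.

Boundary ∂_1: C_1 → C_0 sends each edge [p,q] (with p < q) to q − p. For instance
  ∂eh = h − e.
The resulting 8×16 matrix has rank 7, and its Smith normal form has invariant factors (1,1,1,1,1,1,1).

The boundary map ∂_2: C_2 → C_1 maps a triangle to the signed sum of its edges. For instance
  ∂beg = eg − bg + be,
  ∂bce = ce − be + bc.
This gives a 16×9 integer matrix of rank 8; reducing to Smith normal form yields diagonal entries (1,1,1,1,1,1,1,1).

∂_3: C_3 → C_2 sends each 3-simplex σ to the alternating sum Σ_i (−1)^i (σ with its i-th vertex removed). For instance
  ∂bcef = cef − bef + bcf − bce.
The resulting 9×1 matrix has rank 1, and its Smith normal form has invariant factors (1).

Computing H_k = (kernel of ∂_k) / (image of ∂_{k+1}):

  H_0: rank C_0 − rank ∂_1 = 8 − 7 = 1, and the invariant factors of ∂_1 are all 1, so H_0 = Z.
  H_1: rank ker ∂_1 − rank ∂_2 = (16 − 7) − 8 = 1, and the invariant factors of ∂_2 are all 1, so H_1 = Z.
  H_2: rank ker ∂_2 − rank ∂_3 = (9 − 8) − 1 = 0, and the invariant factors of ∂_3 are all 1, so H_2 = 0.
  H_3: rank ker ∂_3 − rank ∂_4 = (1 − 1) − 0 = 0, and there is no ∂_4, so H_3 = 0.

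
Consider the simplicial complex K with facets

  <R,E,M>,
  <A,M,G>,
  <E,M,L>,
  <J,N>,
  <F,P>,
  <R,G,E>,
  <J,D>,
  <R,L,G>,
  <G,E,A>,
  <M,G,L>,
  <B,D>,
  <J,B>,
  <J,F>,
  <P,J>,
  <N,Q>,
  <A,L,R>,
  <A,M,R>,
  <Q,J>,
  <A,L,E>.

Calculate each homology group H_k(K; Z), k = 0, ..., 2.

K has 13 vertices, 24 edges, 10 triangles.
rank ∂_0 = 0, rank ∂_1 = 11 ⇒ b_0 = 13 − 0 − 11 = 2; all invariant factors of ∂_1 are 1 so no torsion. So H_0 ≅ Z^2.
rank ∂_1 = 11, rank ∂_2 = 10 ⇒ b_1 = 24 − 11 − 10 = 3; ∂_2 has invariant factor(s) [2] giving torsion. So H_1 ≅ Z^3 ⊕ Z/2Z.
rank ∂_2 = 10, rank ∂_3 = 0 ⇒ b_2 = 10 − 10 − 0 = 0. So H_2 ≅ 0.

H_0 ≅ Z^2,  H_1 ≅ Z^3 ⊕ Z/2Z,  H_2 = 0.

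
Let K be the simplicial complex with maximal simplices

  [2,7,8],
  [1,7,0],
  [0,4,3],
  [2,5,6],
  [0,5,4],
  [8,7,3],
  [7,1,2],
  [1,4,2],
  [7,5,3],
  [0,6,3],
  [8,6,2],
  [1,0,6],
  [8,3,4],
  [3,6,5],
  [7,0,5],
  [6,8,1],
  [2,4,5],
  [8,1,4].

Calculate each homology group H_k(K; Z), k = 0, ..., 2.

Take the total order 0 < 1 < 2 < 3 < 4 < 5 < 6 < 7 < 8 on the vertex set. Then K (dimension 2) consists of the simplices:

  0-simplices (9): [0], [1], [2], [3], [4], [5], [6], [7], [8]
  1-simplices (27): (27 of them)
  2-simplices (18): [0,1,6], [0,1,7], [0,3,4], [0,3,6], [0,4,5], [0,5,7], [1,2,4], [1,2,7], [1,4,8], [1,6,8], [2,4,5], [2,5,6], [2,6,8], [2,7,8], [3,4,8], [3,5,6], [3,5,7], [3,7,8]

so the chain groups are C_0 ≅ Z^9, C_1 ≅ Z^27, C_2 ≅ Z^18.

The boundary map ∂_1: C_1 → C_0 sends each edge [p,q] (with p < q) to q − p.
The 9×27 boundary matrix has rank 8 and Smith normal form diag(1,1,1,1,1,1,1,1).

Boundary ∂_2: C_2 → C_1 acts by ∂[p,q,r] = [q,r] − [p,r] + [p,q]. For instance
  ∂[1,2,7] = [2,7] − [1,7] + [1,2],
  ∂[2,5,6] = [5,6] − [2,6] + [2,5].
The resulting 27×18 matrix has rank 18, and its Smith normal form has invariant factors (1,1,1,1,1,1,1,1,1,1,1,1,1,1,1,1,1,2).

Computing H_k = (kernel of ∂_k) / (image of ∂_{k+1}):

  H_0: rank C_0 − rank ∂_1 = 9 − 8 = 1, and the invariant factors of ∂_1 are all 1, so H_0 ≅ Z.
  H_1: rank ker ∂_1 − rank ∂_2 = (27 − 8) − 18 = 1, and ∂_2 has invariant factor 2 > 1, so H_1 ≅ Z ⊕ Z/2.
  H_2: rank ker ∂_2 − rank ∂_3 = (18 − 18) − 0 = 0, and there is no ∂_3, so H_2 ≅ 0.

As a check, the Euler characteristic is 9 − 27 + 18 = 0, which agrees with 1 − 1 + 0 = 0.
(K is a triangulation of the Klein bottle.)

H_0 ≅ Z,  H_1 ≅ Z ⊕ Z/2,  H_2 = 0.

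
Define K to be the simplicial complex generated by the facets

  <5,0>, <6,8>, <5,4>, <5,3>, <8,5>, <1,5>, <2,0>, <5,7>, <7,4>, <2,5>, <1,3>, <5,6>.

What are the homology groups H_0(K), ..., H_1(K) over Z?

We work with the vertex ordering 0 < 1 < 2 < 3 < 4 < 5 < 6 < 7 < 8. The simplices of K, each written with vertices in increasing order, are:

  0-simplices (9): [0], [1], [2], [3], [4], [5], [6], [7], [8]
  1-simplices (12): [0,2], [0,5], [1,3], [1,5], [2,5], [3,5], [4,5], [4,7], [5,6], [5,7], [5,8], [6,8]

giving chain groups C_0 ≅ Z^9, C_1 ≅ Z^12.

The boundary map ∂_1: C_1 → C_0 is given by ∂[p,q] = [q] − [p]. For instance
  ∂[0,2] = [2] − [0].
This gives a 9×12 integer matrix of rank 8; reducing to Smith normal form yields diagonal entries (1,1,1,1,1,1,1,1).

Computing H_k = (kernel of ∂_k) / (image of ∂_{k+1}):

  H_0: rank C_0 − rank ∂_1 = 9 − 8 = 1, and the invariant factors of ∂_1 are all 1, so H_0 ≅ Z.
  H_1: rank ker ∂_1 − rank ∂_2 = (12 − 8) − 0 = 4, and there is no ∂_2, so H_1 ≅ Z^4.

(K is a triangulation of a wedge of 4 circles.)

H_0 ≅ Z,  H_1 ≅ Z^4.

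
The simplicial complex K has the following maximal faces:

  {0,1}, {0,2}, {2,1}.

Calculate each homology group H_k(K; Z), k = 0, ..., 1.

We work with the vertex ordering 0 < 1 < 2. The simplices of K, each written with vertices in increasing order, are:

  0-simplices (3): [0], [1], [2]
  1-simplices (3): [0,1], [0,2], [1,2]

giving chain groups C_0 ≅ Z^3, C_1 ≅ Z^3.

Boundary ∂_1: C_1 → C_0 is given by ∂[p,q] = [q] − [p].
As a 3×3 matrix over Z this has rank 2, with invariant factors (1,1).

Now H_k = ker ∂_k / im ∂_{k+1}, so:

  H_0: rank C_0 − rank ∂_1 = 3 − 2 = 1, and the invariant factors of ∂_1 are all 1, so H_0 ≅ Z.
  H_1: rank ker ∂_1 − rank ∂_2 = (3 − 2) − 0 = 1, and there is no ∂_2, so H_1 ≅ Z.

(K is a triangulation of the circle S^1.)

H_0 ≅ Z,  H_1 ≅ Z.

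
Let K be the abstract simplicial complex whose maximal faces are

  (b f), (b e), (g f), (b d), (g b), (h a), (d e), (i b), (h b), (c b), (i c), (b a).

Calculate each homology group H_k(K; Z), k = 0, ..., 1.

H_0 ≅ Z,  H_1 ≅ Z^4.

K has 9 vertices, 12 edges.
rank ∂_0 = 0, rank ∂_1 = 8 ⇒ b_0 = 9 − 0 − 8 = 1; all invariant factors of ∂_1 are 1 so no torsion. So H_0 ≅ Z.
rank ∂_1 = 8, rank ∂_2 = 0 ⇒ b_1 = 12 − 8 − 0 = 4. So H_1 ≅ Z^4.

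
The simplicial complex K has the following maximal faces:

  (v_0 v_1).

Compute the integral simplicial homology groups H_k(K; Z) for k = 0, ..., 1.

Fix the vertex order v_0 < v_1 and write every simplex with vertices in increasing order. Then dim K = 1 and the simplices of K are:

  0-simplices (2): [v_0], [v_1]
  1-simplices (1): [v_0,v_1]

Hence C_0 ≅ Z^2, C_1 ≅ Z^1.

The boundary map ∂_1: C_1 → C_0 maps an edge to its endpoints' difference, ∂[p,q] = q − p. For instance
  ∂[v_0,v_1] = [v_1] − [v_0].
This gives a 2×1 integer matrix of rank 1; reducing to Smith normal form yields diagonal entries (1).

Now H_k = ker ∂_k / im ∂_{k+1}, so:

  H_0: rank C_0 − rank ∂_1 = 2 − 1 = 1, and the invariant factors of ∂_1 are all 1, so H_0 = Z.
  H_1: rank ker ∂_1 − rank ∂_2 = (1 − 1) − 0 = 0, and there is no ∂_2, so H_1 = 0.

(K is a triangulation of the 1-simplex.)

H_0 = Z,  H_1 = 0.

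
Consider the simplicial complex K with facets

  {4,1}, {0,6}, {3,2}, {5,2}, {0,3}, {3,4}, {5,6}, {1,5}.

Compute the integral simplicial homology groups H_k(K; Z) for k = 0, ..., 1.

H_0 = Z,  H_1 = Z^2.

Order the vertices as 0 < 1 < 2 < 3 < 4 < 5 < 6. Listing each simplex with vertices in this order, K has dimension 1 with simplices:

  0-simplices (7): [0], [1], [2], [3], [4], [5], [6]
  1-simplices (8): [0,3], [0,6], [1,4], [1,5], [2,3], [2,5], [3,4], [5,6]

giving chain groups C_0 ≅ Z^7, C_1 ≅ Z^8.

Boundary ∂_1: C_1 → C_0 sends each edge [p,q] (with p < q) to q − p. For instance
  ∂[0,6] = [6] − [0].
The resulting 7×8 matrix has rank 6, and its Smith normal form has invariant factors (1,1,1,1,1,1).

Computing H_k = (kernel of ∂_k) / (image of ∂_{k+1}):

  H_0: rank C_0 − rank ∂_1 = 7 − 6 = 1, and the invariant factors of ∂_1 are all 1, so H_0 ≅ Z.
  H_1: rank ker ∂_1 − rank ∂_2 = (8 − 6) − 0 = 2, and there is no ∂_2, so H_1 ≅ Z^2.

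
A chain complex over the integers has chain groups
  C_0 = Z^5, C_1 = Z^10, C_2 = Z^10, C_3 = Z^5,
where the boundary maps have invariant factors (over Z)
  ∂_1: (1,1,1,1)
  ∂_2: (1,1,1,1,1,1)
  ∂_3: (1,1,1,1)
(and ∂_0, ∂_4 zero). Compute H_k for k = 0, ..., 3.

H_0: b_0 = 5 − 0 − 4 = 1; torsion from ∂_1 factors > 1: none. So H_0 ≅ Z.
H_1: b_1 = 10 − 4 − 6 = 0; torsion from ∂_2 factors > 1: none. So H_1 ≅ 0.
H_2: b_2 = 10 − 6 − 4 = 0; torsion from ∂_3 factors > 1: none. So H_2 ≅ 0.
H_3: b_3 = 5 − 4 − 0 = 1; torsion from ∂_4 factors > 1: none. So H_3 ≅ Z.

H_0 ≅ Z,  H_1 = 0,  H_2 = 0,  H_3 ≅ Z.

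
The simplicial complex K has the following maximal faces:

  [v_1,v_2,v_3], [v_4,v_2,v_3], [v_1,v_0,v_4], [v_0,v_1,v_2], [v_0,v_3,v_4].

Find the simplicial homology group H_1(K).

H_1 ≅ Z.

We work with the vertex ordering v_0 < v_1 < v_2 < v_3 < v_4. The simplices of K, each written with vertices in increasing order, are:

  0-simplices (5): [v_0], [v_1], [v_2], [v_3], [v_4]
  1-simplices (10): [v_0,v_1], [v_0,v_2], [v_0,v_3], [v_0,v_4], [v_1,v_2], [v_1,v_3], [v_1,v_4], [v_2,v_3], [v_2,v_4], [v_3,v_4]
  2-simplices (5): [v_0,v_1,v_2], [v_0,v_1,v_4], [v_0,v_3,v_4], [v_1,v_2,v_3], [v_2,v_3,v_4]

Hence C_0 ≅ Z^5, C_1 ≅ Z^10, C_2 ≅ Z^5.

Boundary ∂_1: C_1 → C_0 sends each edge [p,q] (with p < q) to q − p. For instance
  ∂[v_0,v_3] = [v_3] − [v_0].
The resulting 5×10 matrix has rank 4, and its Smith normal form has invariant factors (1,1,1,1).

Boundary ∂_2: C_2 → C_1 acts by ∂[p,q,r] = [q,r] − [p,r] + [p,q]. For instance
  ∂[v_0,v_3,v_4] = [v_3,v_4] − [v_0,v_4] + [v_0,v_3],
  ∂[v_1,v_2,v_3] = [v_2,v_3] − [v_1,v_3] + [v_1,v_2].
The resulting 10×5 matrix has rank 5, and its Smith normal form has invariant factors (1,1,1,1,1).

Computing H_k = (kernel of ∂_k) / (image of ∂_{k+1}):

  H_1: rank ker ∂_1 − rank ∂_2 = (10 − 4) − 5 = 1, and the invariant factors of ∂_2 are all 1, so H_1 ≅ Z.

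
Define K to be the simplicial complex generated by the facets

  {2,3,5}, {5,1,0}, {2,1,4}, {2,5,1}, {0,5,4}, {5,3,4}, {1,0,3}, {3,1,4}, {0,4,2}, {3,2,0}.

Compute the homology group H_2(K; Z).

H_2 = 0.

Take the total order 0 < 1 < 2 < 3 < 4 < 5 on the vertex set. Then K (dimension 2) consists of the simplices:

  0-simplices (6): [0], [1], [2], [3], [4], [5]
  1-simplices (15): [0,1], [0,2], [0,3], [0,4], [0,5], [1,2], [1,3], [1,4], [1,5], [2,3], [2,4], [2,5], [3,4], [3,5], [4,5]
  2-simplices (10): [0,1,3], [0,1,5], [0,2,3], [0,2,4], [0,4,5], [1,2,4], [1,2,5], [1,3,4], [2,3,5], [3,4,5]

giving chain groups C_0 ≅ Z^6, C_1 ≅ Z^15, C_2 ≅ Z^10.

The boundary map ∂_1: C_1 → C_0 sends each edge [p,q] (with p < q) to q − p.
This gives a 6×15 integer matrix of rank 5; reducing to Smith normal form yields diagonal entries (1,1,1,1,1).

Boundary ∂_2: C_2 → C_1 maps a triangle to the signed sum of its edges. For instance
  ∂[0,4,5] = [4,5] − [0,5] + [0,4],
  ∂[2,3,5] = [3,5] − [2,5] + [2,3].
As a 15×10 matrix over Z this has rank 10, with invariant factors (1,1,1,1,1,1,1,1,1,2).

From H_k ≅ ker(∂_k) / im(∂_{k+1}) we obtain:

  H_2: rank ker ∂_2 − rank ∂_3 = (10 − 10) − 0 = 0, and there is no ∂_3, so H_2 ≅ 0.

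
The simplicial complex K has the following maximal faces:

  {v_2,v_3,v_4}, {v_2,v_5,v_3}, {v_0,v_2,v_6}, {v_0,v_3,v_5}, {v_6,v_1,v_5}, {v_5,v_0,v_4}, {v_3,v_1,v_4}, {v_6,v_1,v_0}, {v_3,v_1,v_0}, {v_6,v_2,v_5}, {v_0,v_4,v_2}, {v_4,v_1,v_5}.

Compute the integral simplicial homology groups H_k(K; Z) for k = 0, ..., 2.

H_0 ≅ Z,  H_1 ≅ Z/2Z,  H_2 = 0.

Take the total order v_0 < v_1 < v_2 < v_3 < v_4 < v_5 < v_6 on the vertex set. Then K (dimension 2) consists of the simplices:

  0-simplices (7): [v_0], [v_1], [v_2], [v_3], [v_4], [v_5], [v_6]
  1-simplices (18): (18 of them)
  2-simplices (12): (12 of them)

Hence C_0 ≅ Z^7, C_1 ≅ Z^18, C_2 ≅ Z^12.

∂_1: C_1 → C_0 sends each edge [p,q] (with p < q) to q − p. For instance
  ∂[v_3,v_4] = [v_4] − [v_3].
The 7×18 boundary matrix has rank 6 and Smith normal form diag(1,1,1,1,1,1).

Boundary ∂_2: C_2 → C_1 acts by ∂[p,q,r] = [q,r] − [p,r] + [p,q]. For instance
  ∂[v_2,v_3,v_5] = [v_3,v_5] − [v_2,v_5] + [v_2,v_3],
  ∂[v_0,v_3,v_5] = [v_3,v_5] − [v_0,v_5] + [v_0,v_3].
The resulting 18×12 matrix has rank 12, and its Smith normal form has invariant factors (1,1,1,1,1,1,1,1,1,1,1,2).

Computing H_k = (kernel of ∂_k) / (image of ∂_{k+1}):

  H_0: rank C_0 − rank ∂_1 = 7 − 6 = 1, and the invariant factors of ∂_1 are all 1, so H_0 ≅ Z.
  H_1: rank ker ∂_1 − rank ∂_2 = (18 − 6) − 12 = 0, and ∂_2 has invariant factor 2 > 1, so H_1 ≅ Z/2Z.
  H_2: rank ker ∂_2 − rank ∂_3 = (12 − 12) − 0 = 0, and there is no ∂_3, so H_2 ≅ 0.

As a check, the Euler characteristic is 7 − 18 + 12 = 1, which agrees with 1 − 0 + 0 = 1.
(K is a triangulation of the real projective plane RP^2.)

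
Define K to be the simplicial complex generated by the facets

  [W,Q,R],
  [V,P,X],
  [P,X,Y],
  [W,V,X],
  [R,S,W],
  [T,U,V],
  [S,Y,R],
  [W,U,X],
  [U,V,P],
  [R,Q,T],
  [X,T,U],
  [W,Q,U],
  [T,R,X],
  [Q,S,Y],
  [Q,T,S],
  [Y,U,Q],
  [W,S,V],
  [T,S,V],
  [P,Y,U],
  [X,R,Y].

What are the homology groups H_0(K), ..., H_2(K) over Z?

H_0 ≅ Z,  H_1 ≅ Z ⊕ Z/2,  H_2 = 0.

Order the vertices as P < Q < R < S < T < U < V < W < X < Y. Listing each simplex with vertices in this order, K has dimension 2 with simplices:

  0-simplices (10): P, Q, R, S, T, U, V, W, X, Y
  1-simplices (30): PU, PV, PX, PY, QR, QS, QT, QU, QW, QY, RS, RT, RW, RX, RY, ST, SV, SW, SY, TU, TV, TX, UV, UW, UX, UY, VW, VX, WX, XY
  2-simplices (20): PUV, PUY, PVX, PXY, QRT, QRW, QST, QSY, QUW, QUY, RSW, RSY, RTX, RXY, STV, SVW, TUV, TUX, UWX, VWX

giving chain groups C_0 ≅ Z^10, C_1 ≅ Z^30, C_2 ≅ Z^20.

Boundary ∂_1: C_1 → C_0 is given by ∂[p,q] = [q] − [p].
The 10×30 boundary matrix has rank 9 and Smith normal form diag(1,1,1,1,1,1,1,1,1).

∂_2: C_2 → C_1 maps a triangle to the signed sum of its edges. For instance
  ∂QRT = RT − QT + QR,
  ∂QRW = RW − QW + QR.
As a 30×20 matrix over Z this has rank 20, with invariant factors (1,1,1,1,1,1,1,1,1,1,1,1,1,1,1,1,1,1,1,2).

Now H_k = ker ∂_k / im ∂_{k+1}, so:

  H_0: rank C_0 − rank ∂_1 = 10 − 9 = 1, and the invariant factors of ∂_1 are all 1, so H_0 = Z.
  H_1: rank ker ∂_1 − rank ∂_2 = (30 − 9) − 20 = 1, and ∂_2 has invariant factor 2 > 1, so H_1 = Z ⊕ Z/2.
  H_2: rank ker ∂_2 − rank ∂_3 = (20 − 20) − 0 = 0, and there is no ∂_3, so H_2 = 0.

(K is a triangulation of the Klein bottle.)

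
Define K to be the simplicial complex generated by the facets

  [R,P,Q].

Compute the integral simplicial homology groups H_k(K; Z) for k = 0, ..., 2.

Take the total order P < Q < R on the vertex set. Then K (dimension 2) consists of the simplices:

  0-simplices (3): P, Q, R
  1-simplices (3): PQ, PR, QR
  2-simplices (1): PQR

giving chain groups C_0 ≅ Z^3, C_1 ≅ Z^3, C_2 ≅ Z^1.

The boundary map ∂_1: C_1 → C_0 maps an edge to its endpoints' difference, ∂[p,q] = q − p.
This gives a 3×3 integer matrix of rank 2; reducing to Smith normal form yields diagonal entries (1,1).

The boundary map ∂_2: C_2 → C_1 acts by ∂[p,q,r] = [q,r] − [p,r] + [p,q]. For instance
  ∂PQR = QR − PR + PQ.
The resulting 3×1 matrix has rank 1, and its Smith normal form has invariant factors (1).

Now H_k = ker ∂_k / im ∂_{k+1}, so:

  H_0: rank C_0 − rank ∂_1 = 3 − 2 = 1, and the invariant factors of ∂_1 are all 1, so H_0 = Z.
  H_1: rank ker ∂_1 − rank ∂_2 = (3 − 2) − 1 = 0, and the invariant factors of ∂_2 are all 1, so H_1 = 0.
  H_2: rank ker ∂_2 − rank ∂_3 = (1 − 1) − 0 = 0, and there is no ∂_3, so H_2 = 0.

(K is a triangulation of the 2-simplex.)

H_0 ≅ Z,  H_1 = 0,  H_2 = 0.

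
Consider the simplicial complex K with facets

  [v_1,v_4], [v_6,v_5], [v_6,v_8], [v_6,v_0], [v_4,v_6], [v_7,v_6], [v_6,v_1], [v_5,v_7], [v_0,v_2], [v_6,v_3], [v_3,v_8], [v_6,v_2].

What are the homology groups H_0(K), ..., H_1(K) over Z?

We work with the vertex ordering v_0 < v_1 < v_2 < v_3 < v_4 < v_5 < v_6 < v_7 < v_8. The simplices of K, each written with vertices in increasing order, are:

  0-simplices (9): [v_0], [v_1], [v_2], [v_3], [v_4], [v_5], [v_6], [v_7], [v_8]
  1-simplices (12): [v_0,v_2], [v_0,v_6], [v_1,v_4], [v_1,v_6], [v_2,v_6], [v_3,v_6], [v_3,v_8], [v_4,v_6], [v_5,v_6], [v_5,v_7], [v_6,v_7], [v_6,v_8]

so the chain groups are C_0 ≅ Z^9, C_1 ≅ Z^12.

∂_1: C_1 → C_0 sends each edge [p,q] (with p < q) to q − p.
As a 9×12 matrix over Z this has rank 8, with invariant factors (1,1,1,1,1,1,1,1).

Now H_k = ker ∂_k / im ∂_{k+1}, so:

  H_0: rank C_0 − rank ∂_1 = 9 − 8 = 1, and the invariant factors of ∂_1 are all 1, so H_0 = Z.
  H_1: rank ker ∂_1 − rank ∂_2 = (12 − 8) − 0 = 4, and there is no ∂_2, so H_1 = Z^4.

H_0 ≅ Z,  H_1 ≅ Z^4.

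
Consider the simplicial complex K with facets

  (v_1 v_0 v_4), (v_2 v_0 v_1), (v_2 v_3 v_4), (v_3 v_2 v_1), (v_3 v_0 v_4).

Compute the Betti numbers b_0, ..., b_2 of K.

b_0 = 1, b_1 = 1, b_2 = 0.

K has 5 vertices, 10 edges, 5 triangles.
rank ∂_0 = 0, rank ∂_1 = 4 ⇒ b_0 = 5 − 0 − 4 = 1; all invariant factors of ∂_1 are 1 so no torsion. So H_0 ≅ Z.
rank ∂_1 = 4, rank ∂_2 = 5 ⇒ b_1 = 10 − 4 − 5 = 1; all invariant factors of ∂_2 are 1 so no torsion. So H_1 ≅ Z.
rank ∂_2 = 5, rank ∂_3 = 0 ⇒ b_2 = 5 − 5 − 0 = 0. So H_2 ≅ 0.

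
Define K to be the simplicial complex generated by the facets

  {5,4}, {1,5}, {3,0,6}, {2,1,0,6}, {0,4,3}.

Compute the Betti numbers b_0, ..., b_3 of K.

We work with the vertex ordering 0 < 1 < 2 < 3 < 4 < 5 < 6. The simplices of K, each written with vertices in increasing order, are:

  0-simplices (7): [0], [1], [2], [3], [4], [5], [6]
  1-simplices (12): [0,1], [0,2], [0,3], [0,4], [0,6], [1,2], [1,5], [1,6], [2,6], [3,4], [3,6], [4,5]
  2-simplices (6): [0,1,2], [0,1,6], [0,2,6], [0,3,4], [0,3,6], [1,2,6]
  3-simplices (1): [0,1,2,6]

Hence C_0 ≅ Z^7, C_1 ≅ Z^12, C_2 ≅ Z^6, C_3 ≅ Z^1.

∂_1: C_1 → C_0 maps an edge to its endpoints' difference, ∂[p,q] = q − p.
The 7×12 boundary matrix has rank 6 and Smith normal form diag(1,1,1,1,1,1).

∂_2: C_2 → C_1 maps a triangle to the signed sum of its edges. For instance
  ∂[0,1,2] = [1,2] − [0,2] + [0,1],
  ∂[0,3,6] = [3,6] − [0,6] + [0,3].
As a 12×6 matrix over Z this has rank 5, with invariant factors (1,1,1,1,1).

Boundary ∂_3: C_3 → C_2 sends each 3-simplex σ to the alternating sum Σ_i (−1)^i (σ with its i-th vertex removed). For instance
  ∂[0,1,2,6] = [1,2,6] − [0,2,6] + [0,1,6] − [0,1,2].
As a 6×1 matrix over Z this has rank 1, with invariant factors (1).

From H_k ≅ ker(∂_k) / im(∂_{k+1}) we obtain:

  H_0: rank C_0 − rank ∂_1 = 7 − 6 = 1, and the invariant factors of ∂_1 are all 1, so H_0 ≅ Z.
  H_1: rank ker ∂_1 − rank ∂_2 = (12 − 6) − 5 = 1, and the invariant factors of ∂_2 are all 1, so H_1 ≅ Z.
  H_2: rank ker ∂_2 − rank ∂_3 = (6 − 5) − 1 = 0, and the invariant factors of ∂_3 are all 1, so H_2 ≅ 0.
  H_3: rank ker ∂_3 − rank ∂_4 = (1 − 1) − 0 = 0, and there is no ∂_4, so H_3 ≅ 0.

Hence the Betti numbers are b_0 = 1, b_1 = 1, b_2 = 0, b_3 = 0.

b_0 = 1, b_1 = 1, b_2 = 0, b_3 = 0.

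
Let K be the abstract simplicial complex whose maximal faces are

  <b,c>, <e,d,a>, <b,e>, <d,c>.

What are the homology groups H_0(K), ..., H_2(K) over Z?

H_0 ≅ Z,  H_1 ≅ Z,  H_2 = 0.

Take the total order a < b < c < d < e on the vertex set. Then K (dimension 2) consists of the simplices:

  0-simplices (5): a, b, c, d, e
  1-simplices (6): ad, ae, bc, be, cd, de
  2-simplices (1): ade

giving chain groups C_0 ≅ Z^5, C_1 ≅ Z^6, C_2 ≅ Z^1.

The boundary map ∂_1: C_1 → C_0 sends each edge [p,q] (with p < q) to q − p.
The resulting 5×6 matrix has rank 4, and its Smith normal form has invariant factors (1,1,1,1).

The boundary map ∂_2: C_2 → C_1 sends each 2-simplex [p,q,r] to [q,r] − [p,r] + [p,q]. For instance
  ∂ade = de − ae + ad.
The 6×1 boundary matrix has rank 1 and Smith normal form diag(1).

Now H_k = ker ∂_k / im ∂_{k+1}, so:

  H_0: rank C_0 − rank ∂_1 = 5 − 4 = 1, and the invariant factors of ∂_1 are all 1, so H_0 ≅ Z.
  H_1: rank ker ∂_1 − rank ∂_2 = (6 − 4) − 1 = 1, and the invariant factors of ∂_2 are all 1, so H_1 ≅ Z.
  H_2: rank ker ∂_2 − rank ∂_3 = (1 − 1) − 0 = 0, and there is no ∂_3, so H_2 ≅ 0.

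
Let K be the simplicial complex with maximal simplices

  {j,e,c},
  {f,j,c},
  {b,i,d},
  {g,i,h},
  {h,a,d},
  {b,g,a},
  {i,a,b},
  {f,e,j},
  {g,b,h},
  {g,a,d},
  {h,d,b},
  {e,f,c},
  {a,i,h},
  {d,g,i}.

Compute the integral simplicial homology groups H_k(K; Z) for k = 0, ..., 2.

H_0 = Z^2,  H_1 = Z/2,  H_2 = Z.

Order the vertices as a < b < c < d < e < f < g < h < i < j. Listing each simplex with vertices in this order, K has dimension 2 with simplices:

  0-simplices (10): a, b, c, d, e, f, g, h, i, j
  1-simplices (21): ab, ad, ag, ah, ai, bd, bg, bh, bi, ce, cf, cj, dg, dh, di, ef, ej, fj, gh, gi, hi
  2-simplices (14): abg, abi, adg, adh, ahi, bdh, bdi, bgh, cef, cej, cfj, dgi, efj, ghi

giving chain groups C_0 ≅ Z^10, C_1 ≅ Z^21, C_2 ≅ Z^14.

∂_1: C_1 → C_0 is given by ∂[p,q] = [q] − [p]. For instance
  ∂bg = g − b.
This gives a 10×21 integer matrix of rank 8; reducing to Smith normal form yields diagonal entries (1,1,1,1,1,1,1,1).

The boundary map ∂_2: C_2 → C_1 sends each 2-simplex [p,q,r] to [q,r] − [p,r] + [p,q]. For instance
  ∂bgh = gh − bh + bg,
  ∂ahi = hi − ai + ah.
This gives a 21×14 integer matrix of rank 13; reducing to Smith normal form yields diagonal entries (1,1,1,1,1,1,1,1,1,1,1,1,2).

Reading off H_k = ker ∂_k / im ∂_{k+1}:

  H_0: rank C_0 − rank ∂_1 = 10 − 8 = 2, and the invariant factors of ∂_1 are all 1, so H_0 = Z^2.
  H_1: rank ker ∂_1 − rank ∂_2 = (21 − 8) − 13 = 0, and ∂_2 has invariant factor 2 > 1, so H_1 = Z/2.
  H_2: rank ker ∂_2 − rank ∂_3 = (14 − 13) − 0 = 1, and there is no ∂_3, so H_2 = Z.

(K is a triangulation of the disjoint union of the 2-sphere S^2 and the real projective plane RP^2.)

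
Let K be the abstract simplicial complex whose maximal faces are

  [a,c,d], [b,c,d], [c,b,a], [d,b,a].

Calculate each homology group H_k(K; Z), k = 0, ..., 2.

Fix the vertex order a < b < c < d and write every simplex with vertices in increasing order. Then dim K = 2 and the simplices of K are:

  0-simplices (4): a, b, c, d
  1-simplices (6): ab, ac, ad, bc, bd, cd
  2-simplices (4): abc, abd, acd, bcd

so the chain groups are C_0 ≅ Z^4, C_1 ≅ Z^6, C_2 ≅ Z^4.

Boundary ∂_1: C_1 → C_0 sends each edge [p,q] (with p < q) to q − p. For instance
  ∂bc = c − b.
As a 4×6 matrix over Z this has rank 3, with invariant factors (1,1,1).

The boundary map ∂_2: C_2 → C_1 maps a triangle to the signed sum of its edges. For instance
  ∂bcd = cd − bd + bc,
  ∂abd = bd − ad + ab.
The 6×4 boundary matrix has rank 3 and Smith normal form diag(1,1,1).

Computing H_k = (kernel of ∂_k) / (image of ∂_{k+1}):

  H_0: rank C_0 − rank ∂_1 = 4 − 3 = 1, and the invariant factors of ∂_1 are all 1, so H_0 = Z.
  H_1: rank ker ∂_1 − rank ∂_2 = (6 − 3) − 3 = 0, and the invariant factors of ∂_2 are all 1, so H_1 = 0.
  H_2: rank ker ∂_2 − rank ∂_3 = (4 − 3) − 0 = 1, and there is no ∂_3, so H_2 = Z.

(K is a triangulation of the 2-sphere S^2.)

H_0 ≅ Z,  H_1 = 0,  H_2 ≅ Z.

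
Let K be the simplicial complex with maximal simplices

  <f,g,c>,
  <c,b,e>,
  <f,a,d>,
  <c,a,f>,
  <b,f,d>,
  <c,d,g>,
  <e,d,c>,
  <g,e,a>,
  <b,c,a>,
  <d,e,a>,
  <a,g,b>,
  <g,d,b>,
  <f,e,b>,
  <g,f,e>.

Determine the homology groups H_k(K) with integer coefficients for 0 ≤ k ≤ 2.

H_0 = Z,  H_1 = Z^2,  H_2 = Z.

Fix the vertex order a < b < c < d < e < f < g and write every simplex with vertices in increasing order. Then dim K = 2 and the simplices of K are:

  0-simplices (7): a, b, c, d, e, f, g
  1-simplices (21): ab, ac, ad, ae, af, ag, bc, bd, be, bf, bg, cd, ce, cf, cg, de, df, dg, ef, eg, fg
  2-simplices (14): abc, abg, acf, ade, adf, aeg, bce, bdf, bdg, bef, cde, cdg, cfg, efg

Hence C_0 ≅ Z^7, C_1 ≅ Z^21, C_2 ≅ Z^14.

Boundary ∂_1: C_1 → C_0 sends each edge [p,q] (with p < q) to q − p. For instance
  ∂ac = c − a.
This gives a 7×21 integer matrix of rank 6; reducing to Smith normal form yields diagonal entries (1,1,1,1,1,1).

∂_2: C_2 → C_1 acts by ∂[p,q,r] = [q,r] − [p,r] + [p,q]. For instance
  ∂cdg = dg − cg + cd,
  ∂acf = cf − af + ac.
As a 21×14 matrix over Z this has rank 13, with invariant factors (1,1,1,1,1,1,1,1,1,1,1,1,1).

From H_k ≅ ker(∂_k) / im(∂_{k+1}) we obtain:

  H_0: rank C_0 − rank ∂_1 = 7 − 6 = 1, and the invariant factors of ∂_1 are all 1, so H_0 ≅ Z.
  H_1: rank ker ∂_1 − rank ∂_2 = (21 − 6) − 13 = 2, and the invariant factors of ∂_2 are all 1, so H_1 ≅ Z^2.
  H_2: rank ker ∂_2 − rank ∂_3 = (14 − 13) − 0 = 1, and there is no ∂_3, so H_2 ≅ Z.

(K is a triangulation of the torus T^2.)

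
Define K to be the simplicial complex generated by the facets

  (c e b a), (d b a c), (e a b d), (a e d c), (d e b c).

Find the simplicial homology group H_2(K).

H_2 = 0.

K has 5 vertices, 10 edges, 10 triangles, 5 3-simplices.
rank ∂_2 = 6, rank ∂_3 = 4 ⇒ b_2 = 10 − 6 − 4 = 0; all invariant factors of ∂_3 are 1 so no torsion. So H_2 ≅ 0.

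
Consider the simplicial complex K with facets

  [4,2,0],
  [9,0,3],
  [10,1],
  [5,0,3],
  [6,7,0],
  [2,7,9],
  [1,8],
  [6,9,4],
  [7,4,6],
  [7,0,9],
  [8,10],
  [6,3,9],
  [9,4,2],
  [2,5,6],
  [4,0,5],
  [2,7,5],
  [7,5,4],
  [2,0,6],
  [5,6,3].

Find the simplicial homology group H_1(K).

H_1 ≅ Z^3.

Take the total order 0 < 1 < 2 < 3 < 4 < 5 < 6 < 7 < 8 < 9 < 10 on the vertex set. Then K (dimension 2) consists of the simplices:

  0-simplices (11): [0], [1], [2], [3], [4], [5], [6], [7], [8], [9], [10]
  1-simplices (27): (27 of them)
  2-simplices (16): [0,2,4], [0,2,6], [0,3,5], [0,3,9], [0,4,5], [0,6,7], [0,7,9], [2,4,9], [2,5,6], [2,5,7], [2,7,9], [3,5,6], [3,6,9], [4,5,7], [4,6,7], [4,6,9]

giving chain groups C_0 ≅ Z^11, C_1 ≅ Z^27, C_2 ≅ Z^16.

∂_1: C_1 → C_0 sends each edge [p,q] (with p < q) to q − p. For instance
  ∂[5,7] = [7] − [5].
As a 11×27 matrix over Z this has rank 9, with invariant factors (1,1,1,1,1,1,1,1,1).

∂_2: C_2 → C_1 acts by ∂[p,q,r] = [q,r] − [p,r] + [p,q]. For instance
  ∂[4,6,9] = [6,9] − [4,9] + [4,6],
  ∂[3,5,6] = [5,6] − [3,6] + [3,5].
As a 27×16 matrix over Z this has rank 15, with invariant factors (1,1,1,1,1,1,1,1,1,1,1,1,1,1,1).

Now H_k = ker ∂_k / im ∂_{k+1}, so:

  H_1: rank ker ∂_1 − rank ∂_2 = (27 − 9) − 15 = 3, and the invariant factors of ∂_2 are all 1, so H_1 = Z^3.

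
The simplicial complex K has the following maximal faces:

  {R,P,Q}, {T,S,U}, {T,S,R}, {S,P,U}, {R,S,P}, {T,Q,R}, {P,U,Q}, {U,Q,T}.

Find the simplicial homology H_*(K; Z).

H_0 ≅ Z,  H_1 = 0,  H_2 ≅ Z.

We work with the vertex ordering P < Q < R < S < T < U. The simplices of K, each written with vertices in increasing order, are:

  0-simplices (6): P, Q, R, S, T, U
  1-simplices (12): PQ, PR, PS, PU, QR, QT, QU, RS, RT, ST, SU, TU
  2-simplices (8): PQR, PQU, PRS, PSU, QRT, QTU, RST, STU

so the chain groups are C_0 ≅ Z^6, C_1 ≅ Z^12, C_2 ≅ Z^8.

∂_1: C_1 → C_0 maps an edge to its endpoints' difference, ∂[p,q] = q − p. For instance
  ∂QU = U − Q.
The 6×12 boundary matrix has rank 5 and Smith normal form diag(1,1,1,1,1).

The boundary map ∂_2: C_2 → C_1 sends each 2-simplex [p,q,r] to [q,r] − [p,r] + [p,q]. For instance
  ∂QTU = TU − QU + QT,
  ∂STU = TU − SU + ST.
The 12×8 boundary matrix has rank 7 and Smith normal form diag(1,1,1,1,1,1,1).

Computing H_k = (kernel of ∂_k) / (image of ∂_{k+1}):

  H_0: rank C_0 − rank ∂_1 = 6 − 5 = 1, and the invariant factors of ∂_1 are all 1, so H_0 ≅ Z.
  H_1: rank ker ∂_1 − rank ∂_2 = (12 − 5) − 7 = 0, and the invariant factors of ∂_2 are all 1, so H_1 ≅ 0.
  H_2: rank ker ∂_2 − rank ∂_3 = (8 − 7) − 0 = 1, and there is no ∂_3, so H_2 ≅ Z.

(K is a triangulation of the 2-sphere S^2.)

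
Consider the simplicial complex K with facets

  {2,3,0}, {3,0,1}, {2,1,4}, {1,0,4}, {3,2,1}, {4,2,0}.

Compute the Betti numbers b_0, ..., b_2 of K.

Take the total order 0 < 1 < 2 < 3 < 4 on the vertex set. Then K (dimension 2) consists of the simplices:

  0-simplices (5): [0], [1], [2], [3], [4]
  1-simplices (9): [0,1], [0,2], [0,3], [0,4], [1,2], [1,3], [1,4], [2,3], [2,4]
  2-simplices (6): [0,1,3], [0,1,4], [0,2,3], [0,2,4], [1,2,3], [1,2,4]

giving chain groups C_0 ≅ Z^5, C_1 ≅ Z^9, C_2 ≅ Z^6.

Boundary ∂_1: C_1 → C_0 sends each edge [p,q] (with p < q) to q − p. For instance
  ∂[2,4] = [4] − [2].
The 5×9 boundary matrix has rank 4 and Smith normal form diag(1,1,1,1).

Boundary ∂_2: C_2 → C_1 maps a triangle to the signed sum of its edges. For instance
  ∂[0,2,3] = [2,3] − [0,3] + [0,2],
  ∂[0,1,4] = [1,4] − [0,4] + [0,1].
As a 9×6 matrix over Z this has rank 5, with invariant factors (1,1,1,1,1).

Now H_k = ker ∂_k / im ∂_{k+1}, so:

  H_0: rank C_0 − rank ∂_1 = 5 − 4 = 1, and the invariant factors of ∂_1 are all 1, so H_0 ≅ Z.
  H_1: rank ker ∂_1 − rank ∂_2 = (9 − 4) − 5 = 0, and the invariant factors of ∂_2 are all 1, so H_1 ≅ 0.
  H_2: rank ker ∂_2 − rank ∂_3 = (6 − 5) − 0 = 1, and there is no ∂_3, so H_2 ≅ Z.

Hence the Betti numbers are b_0 = 1, b_1 = 0, b_2 = 1.

b_0 = 1, b_1 = 0, b_2 = 1.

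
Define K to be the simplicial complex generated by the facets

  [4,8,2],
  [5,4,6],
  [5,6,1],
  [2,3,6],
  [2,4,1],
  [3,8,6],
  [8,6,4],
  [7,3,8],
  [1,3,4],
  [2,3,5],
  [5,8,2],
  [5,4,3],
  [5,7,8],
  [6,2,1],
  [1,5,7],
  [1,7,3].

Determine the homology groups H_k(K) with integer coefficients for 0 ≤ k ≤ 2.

H_0 = Z,  H_1 = Z^2,  H_2 = Z.

Take the total order 1 < 2 < 3 < 4 < 5 < 6 < 7 < 8 on the vertex set. Then K (dimension 2) consists of the simplices:

  0-simplices (8): [1], [2], [3], [4], [5], [6], [7], [8]
  1-simplices (24): (24 of them)
  2-simplices (16): [1,2,4], [1,2,6], [1,3,4], [1,3,7], [1,5,6], [1,5,7], [2,3,5], [2,3,6], [2,4,8], [2,5,8], [3,4,5], [3,6,8], [3,7,8], [4,5,6], [4,6,8], [5,7,8]

so the chain groups are C_0 ≅ Z^8, C_1 ≅ Z^24, C_2 ≅ Z^16.

∂_1: C_1 → C_0 sends each edge [p,q] (with p < q) to q − p. For instance
  ∂[5,8] = [8] − [5].
The 8×24 boundary matrix has rank 7 and Smith normal form diag(1,1,1,1,1,1,1).

The boundary map ∂_2: C_2 → C_1 sends each 2-simplex [p,q,r] to [q,r] − [p,r] + [p,q]. For instance
  ∂[3,7,8] = [7,8] − [3,8] + [3,7],
  ∂[2,3,5] = [3,5] − [2,5] + [2,3].
The resulting 24×16 matrix has rank 15, and its Smith normal form has invariant factors (1,1,1,1,1,1,1,1,1,1,1,1,1,1,1).

From H_k ≅ ker(∂_k) / im(∂_{k+1}) we obtain:

  H_0: rank C_0 − rank ∂_1 = 8 − 7 = 1, and the invariant factors of ∂_1 are all 1, so H_0 = Z.
  H_1: rank ker ∂_1 − rank ∂_2 = (24 − 7) − 15 = 2, and the invariant factors of ∂_2 are all 1, so H_1 = Z^2.
  H_2: rank ker ∂_2 − rank ∂_3 = (16 − 15) − 0 = 1, and there is no ∂_3, so H_2 = Z.

(K is a triangulation of the torus T^2.)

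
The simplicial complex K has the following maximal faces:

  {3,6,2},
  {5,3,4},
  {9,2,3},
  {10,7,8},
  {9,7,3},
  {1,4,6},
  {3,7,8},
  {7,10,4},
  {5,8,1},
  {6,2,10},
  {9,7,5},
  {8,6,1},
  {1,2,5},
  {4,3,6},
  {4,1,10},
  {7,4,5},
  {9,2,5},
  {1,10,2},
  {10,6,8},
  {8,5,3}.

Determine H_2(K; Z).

We work with the vertex ordering 1 < 2 < 3 < 4 < 5 < 6 < 7 < 8 < 9 < 10. The simplices of K, each written with vertices in increasing order, are:

  0-simplices (10): [1], [2], [3], [4], [5], [6], [7], [8], [9], [10]
  1-simplices (30): (30 of them)
  2-simplices (20): (20 of them)

so the chain groups are C_0 ≅ Z^10, C_1 ≅ Z^30, C_2 ≅ Z^20.

The boundary map ∂_1: C_1 → C_0 is given by ∂[p,q] = [q] − [p].
The resulting 10×30 matrix has rank 9, and its Smith normal form has invariant factors (1,1,1,1,1,1,1,1,1).

∂_2: C_2 → C_1 acts by ∂[p,q,r] = [q,r] − [p,r] + [p,q]. For instance
  ∂[3,7,9] = [7,9] − [3,9] + [3,7],
  ∂[2,3,9] = [3,9] − [2,9] + [2,3].
The 30×20 boundary matrix has rank 20 and Smith normal form diag(1,1,1,1,1,1,1,1,1,1,1,1,1,1,1,1,1,1,1,2).

Reading off H_k = ker ∂_k / im ∂_{k+1}:

  H_2: rank ker ∂_2 − rank ∂_3 = (20 − 20) − 0 = 0, and there is no ∂_3, so H_2 = 0.

H_2 = 0.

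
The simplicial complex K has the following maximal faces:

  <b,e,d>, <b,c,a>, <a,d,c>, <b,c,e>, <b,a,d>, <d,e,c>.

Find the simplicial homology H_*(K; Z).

Order the vertices as a < b < c < d < e. Listing each simplex with vertices in this order, K has dimension 2 with simplices:

  0-simplices (5): a, b, c, d, e
  1-simplices (9): ab, ac, ad, bc, bd, be, cd, ce, de
  2-simplices (6): abc, abd, acd, bce, bde, cde

so the chain groups are C_0 ≅ Z^5, C_1 ≅ Z^9, C_2 ≅ Z^6.

The boundary map ∂_1: C_1 → C_0 maps an edge to its endpoints' difference, ∂[p,q] = q − p.
The 5×9 boundary matrix has rank 4 and Smith normal form diag(1,1,1,1).

Boundary ∂_2: C_2 → C_1 maps a triangle to the signed sum of its edges. For instance
  ∂bde = de − be + bd,
  ∂cde = de − ce + cd.
The resulting 9×6 matrix has rank 5, and its Smith normal form has invariant factors (1,1,1,1,1).

From H_k ≅ ker(∂_k) / im(∂_{k+1}) we obtain:

  H_0: rank C_0 − rank ∂_1 = 5 − 4 = 1, and the invariant factors of ∂_1 are all 1, so H_0 ≅ Z.
  H_1: rank ker ∂_1 − rank ∂_2 = (9 − 4) − 5 = 0, and the invariant factors of ∂_2 are all 1, so H_1 ≅ 0.
  H_2: rank ker ∂_2 − rank ∂_3 = (6 − 5) − 0 = 1, and there is no ∂_3, so H_2 ≅ Z.

As a check, the Euler characteristic is 5 − 9 + 6 = 2, which agrees with 1 − 0 + 1 = 2.

H_0 ≅ Z,  H_1 = 0,  H_2 ≅ Z.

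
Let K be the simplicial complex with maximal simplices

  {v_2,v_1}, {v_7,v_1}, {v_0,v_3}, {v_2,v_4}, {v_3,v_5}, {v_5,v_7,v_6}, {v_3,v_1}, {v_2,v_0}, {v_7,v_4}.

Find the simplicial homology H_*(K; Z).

Fix the vertex order v_0 < v_1 < v_2 < v_3 < v_4 < v_5 < v_6 < v_7 and write every simplex with vertices in increasing order. Then dim K = 2 and the simplices of K are:

  0-simplices (8): [v_0], [v_1], [v_2], [v_3], [v_4], [v_5], [v_6], [v_7]
  1-simplices (11): [v_0,v_2], [v_0,v_3], [v_1,v_2], [v_1,v_3], [v_1,v_7], [v_2,v_4], [v_3,v_5], [v_4,v_7], [v_5,v_6], [v_5,v_7], [v_6,v_7]
  2-simplices (1): [v_5,v_6,v_7]

giving chain groups C_0 ≅ Z^8, C_1 ≅ Z^11, C_2 ≅ Z^1.

The boundary map ∂_1: C_1 → C_0 maps an edge to its endpoints' difference, ∂[p,q] = q − p. For instance
  ∂[v_1,v_7] = [v_7] − [v_1].
The resulting 8×11 matrix has rank 7, and its Smith normal form has invariant factors (1,1,1,1,1,1,1).

The boundary map ∂_2: C_2 → C_1 maps a triangle to the signed sum of its edges. For instance
  ∂[v_5,v_6,v_7] = [v_6,v_7] − [v_5,v_7] + [v_5,v_6].
As a 11×1 matrix over Z this has rank 1, with invariant factors (1).

Now H_k = ker ∂_k / im ∂_{k+1}, so:

  H_0: rank C_0 − rank ∂_1 = 8 − 7 = 1, and the invariant factors of ∂_1 are all 1, so H_0 ≅ Z.
  H_1: rank ker ∂_1 − rank ∂_2 = (11 − 7) − 1 = 3, and the invariant factors of ∂_2 are all 1, so H_1 ≅ Z^3.
  H_2: rank ker ∂_2 − rank ∂_3 = (1 − 1) − 0 = 0, and there is no ∂_3, so H_2 ≅ 0.

H_0 = Z,  H_1 = Z^3,  H_2 = 0.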